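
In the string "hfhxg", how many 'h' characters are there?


Input string: 'hfhxg'
Target character: 'h'
Scan each position: s[0]='h', s[2]='h'
Matches found at indices: 0, 2
Total: 2


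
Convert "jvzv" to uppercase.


Input string: 'jvzv'
Operation: convert each letter to uppercase
Mapping: 'j'->'J', 'v'->'V', 'z'->'Z', 'v'->'V'
Result: JVZV


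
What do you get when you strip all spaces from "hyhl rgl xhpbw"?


Input string: 'hyhl rgl xhpbw'
Operation: remove all spaces
Words: 'hyhl', 'rgl', 'xhpbw'
Join without spaces: hyhlrglxhpbw


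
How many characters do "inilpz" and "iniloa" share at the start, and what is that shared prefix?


String 1: 'inilpz'
String 2: 'iniloa'
Compare position by position:
pos 0: 'i' vs 'i' match
pos 1: 'n' vs 'n' match
pos 2: 'i' vs 'i' match
pos 3: 'l' vs 'l' match
pos 4: 'p' vs 'o' differ -> stop
Longest common prefix: "inil" (length 4)


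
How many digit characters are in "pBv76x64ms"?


Input string: 'pBv76x64ms'
Operation: count digit characters (0-9)
Scan: 'p', 'B', 'v', '7'(digit), '6'(digit), 'x', '6'(digit), '4'(digit), 'm', 's'
Digits found: 4
Result: 4


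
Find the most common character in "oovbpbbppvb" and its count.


Input: 'oovbpbbppvb'
Operation: tally each character
Counts: 'b':4, 'o':2, 'p':3, 'v':2
Maximum: 'b' appears 4 times


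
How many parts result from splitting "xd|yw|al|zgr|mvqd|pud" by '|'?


Input string: 'xd|yw|al|zgr|mvqd|pud'
Delimiter: '|'
Split result: 'xd', 'yw', 'al', 'zgr', 'mvqd', 'pud'
Number of parts: 6


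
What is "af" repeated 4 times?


Input string: 'af'
Operation: repeat 4 times
Concatenation: 'af' + 'af' + 'af' + 'af'
Result: afafafaf


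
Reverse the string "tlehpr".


Input string: 'tlehpr'
Operation: reverse character order
Original order: 't' -> 'l' -> 'e' -> 'h' -> 'p' -> 'r'
Reversed order: 'r' -> 'p' -> 'h' -> 'e' -> 'l' -> 't'
Result: rphelt


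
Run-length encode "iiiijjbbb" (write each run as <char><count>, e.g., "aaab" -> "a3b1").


Input: 'iiiijjbbb'
Operation: identify consecutive runs
Runs: 'iiii' -> i4, 'jj' -> j2, 'bbb' -> b3
Encoded: i4j2b3


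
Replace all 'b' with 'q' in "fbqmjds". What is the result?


Input string: 'fbqmjds'
Operation: replace 'b' with 'q'
Positions of 'b': 1
After replacement: fqqmjds


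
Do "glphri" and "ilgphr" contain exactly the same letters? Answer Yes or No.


String 1: 'glphri' -> sorted: 'ghilpr'
String 2: 'ilgphr' -> sorted: 'ghilpr'
Compare sorted forms: 'ghilpr' == 'ghilpr'
Anagram: Yes


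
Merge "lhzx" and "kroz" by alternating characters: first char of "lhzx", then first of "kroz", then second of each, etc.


String 1: 'lhzx'
String 2: 'kroz'
Operation: alternate characters
Pairs: 'l'+'k', 'h'+'r', 'z'+'o', 'x'+'z'
Result: lkhrzoxz


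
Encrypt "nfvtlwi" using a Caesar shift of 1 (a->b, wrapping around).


Input: 'nfvtlwi', shift = 1
Operation: for each letter, (position + 1) mod 26
Mapping: 'n'(13+1=14)->'o', 'f'(5+1=6)->'g', 'v'(21+1=22)->'w', 't'(19+1=20)->'u', 'l'(11+1=12)->'m', 'w'(22+1=23)->'x', 'i'(8+1=9)->'j'
Result: ogwumxj


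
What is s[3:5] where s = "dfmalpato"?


Input string: 'dfmalpato'
Operation: slice [3:5]
Extract characters: s[3]='a', s[4]='l'
Result: al


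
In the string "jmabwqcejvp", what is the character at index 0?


Input string: 'jmabwqcejvp'
Operation: get character at index 0
Index mapping: s[0]='j'
Result: 'j'


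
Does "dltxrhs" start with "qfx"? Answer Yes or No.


Input string: 'dltxrhs'
Prefix to check: 'qfx'
First 3 characters of input: 'dlt'
Match: False
Result: No


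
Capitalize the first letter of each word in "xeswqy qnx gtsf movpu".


Input string: 'xeswqy qnx gtsf movpu'
Operation: capitalize first letter of each word
Word transformations: 'xeswqy'->'Xeswqy', 'qnx'->'Qnx', 'gtsf'->'Gtsf', 'movpu'->'Movpu'
Result: Xeswqy Qnx Gtsf Movpu


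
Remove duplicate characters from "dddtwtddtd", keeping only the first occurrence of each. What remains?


Input: 'dddtwtddtd'
Operation: keep first occurrence of each character
Scan: s[0]='d' new -> keep; s[1]='d' seen -> skip; s[2]='d' seen -> skip; s[3]='t' new -> keep; s[4]='w' new -> keep; s[5]='t' seen -> skip; s[6]='d' seen -> skip; s[7]='d' seen -> skip; s[8]='t' seen -> skip; s[9]='d' seen -> skip
Result: dtw


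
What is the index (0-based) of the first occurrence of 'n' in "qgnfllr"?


Input string: 'qgnfllr'
Target: 'n'
Scanning left to right: s[0]='q', s[1]='g', s[2]='n'
First match at index: 2


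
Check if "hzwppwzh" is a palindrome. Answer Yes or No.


Input string: 'hzwppwzh'
Reversed: 'hzwppwzh'
Compare pairs: s[0]='h' vs s[7]='h' (match), s[1]='z' vs s[6]='z' (match), s[2]='w' vs s[5]='w' (match), s[3]='p' vs s[4]='p' (match)
Palindrome: Yes


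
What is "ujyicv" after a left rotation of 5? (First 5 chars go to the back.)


Input: 'ujyicv', shift = 5
Operation: split at index 5 and swap parts
Front part s[0:5] = 'ujyic'
Back part s[5:] = 'v'
Rotated = back + front = 'v' + 'ujyic'
Result: vujyic


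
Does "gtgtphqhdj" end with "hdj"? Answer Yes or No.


Input string: 'gtgtphqhdj'
Suffix to check: 'hdj'
Last 3 characters of input: 'hdj'
Match: True
Result: Yes


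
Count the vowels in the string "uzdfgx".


Input string: 'uzdfgx'
Operation: count vowels (a, e, i, o, u)
Scan: s[0]='u' (vowel), s[1]='z', s[2]='d', s[3]='f', s[4]='g', s[5]='x'
Vowels found: 1
Result: 1


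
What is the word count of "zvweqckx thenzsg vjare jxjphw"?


Input string: 'zvweqckx thenzsg vjare jxjphw'
Operation: split by spaces
Words found: 'zvweqckx', 'thenzsg', 'vjare', 'jxjphw'
Word count: 4


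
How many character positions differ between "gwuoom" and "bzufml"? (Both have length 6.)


String 1: 'gwuoom'
String 2: 'bzufml'
Compare each position: pos 0: 'g'!='b', pos 1: 'w'!='z', pos 2: 'u'=='u', pos 3: 'o'!='f', pos 4: 'o'!='m', pos 5: 'm'!='l'
Differing positions: 5
Hamming distance: 5


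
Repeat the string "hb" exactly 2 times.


Input string: 'hb'
Operation: repeat 2 times
Concatenation: 'hb' + 'hb'
Result: hbhb


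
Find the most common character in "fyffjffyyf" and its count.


Input: 'fyffjffyyf'
Operation: tally each character
Counts: 'f':6, 'j':1, 'y':3
Maximum: 'f' appears 6 times


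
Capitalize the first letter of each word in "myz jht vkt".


Input string: 'myz jht vkt'
Operation: capitalize first letter of each word
Word transformations: 'myz'->'Myz', 'jht'->'Jht', 'vkt'->'Vkt'
Result: Myz Jht Vkt


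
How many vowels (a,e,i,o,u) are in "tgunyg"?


Input string: 'tgunyg'
Operation: count vowels (a, e, i, o, u)
Scan: s[0]='t', s[1]='g', s[2]='u' (vowel), s[3]='n', s[4]='y', s[5]='g'
Vowels found: 1
Result: 1


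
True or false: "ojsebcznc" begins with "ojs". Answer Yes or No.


Input string: 'ojsebcznc'
Prefix to check: 'ojs'
First 3 characters of input: 'ojs'
Match: True
Result: Yes


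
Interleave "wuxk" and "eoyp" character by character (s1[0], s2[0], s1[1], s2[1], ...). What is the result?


String 1: 'wuxk'
String 2: 'eoyp'
Operation: alternate characters
Pairs: 'w'+'e', 'u'+'o', 'x'+'y', 'k'+'p'
Result: weuoxykp


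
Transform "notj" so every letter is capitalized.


Input string: 'notj'
Operation: convert each letter to uppercase
Mapping: 'n'->'N', 'o'->'O', 't'->'T', 'j'->'J'
Result: NOTJ


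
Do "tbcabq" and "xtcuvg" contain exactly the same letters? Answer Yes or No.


String 1: 'tbcabq' -> sorted: 'abbcqt'
String 2: 'xtcuvg' -> sorted: 'cgtuvx'
Compare sorted forms: 'abbcqt' != 'cgtuvx'
Anagram: No


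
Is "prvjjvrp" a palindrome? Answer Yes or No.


Input string: 'prvjjvrp'
Reversed: 'prvjjvrp'
Compare pairs: s[0]='p' vs s[7]='p' (match), s[1]='r' vs s[6]='r' (match), s[2]='v' vs s[5]='v' (match), s[3]='j' vs s[4]='j' (match)
Palindrome: Yes


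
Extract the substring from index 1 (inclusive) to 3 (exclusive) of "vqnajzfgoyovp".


Input string: 'vqnajzfgoyovp'
Operation: slice [1:3]
Extract characters: s[1]='q', s[2]='n'
Result: qn


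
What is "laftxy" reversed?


Input string: 'laftxy'
Operation: reverse character order
Original order: 'l' -> 'a' -> 'f' -> 't' -> 'x' -> 'y'
Reversed order: 'y' -> 'x' -> 't' -> 'f' -> 'a' -> 'l'
Result: yxtfal


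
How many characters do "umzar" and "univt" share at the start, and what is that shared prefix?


String 1: 'umzar'
String 2: 'univt'
Compare position by position:
pos 0: 'u' vs 'u' match
pos 1: 'm' vs 'n' differ -> stop
Longest common prefix: "u" (length 1)


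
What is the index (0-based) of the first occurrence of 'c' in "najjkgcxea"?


Input string: 'najjkgcxea'
Target: 'c'
Scanning left to right: s[0]='n', s[1]='a', s[2]='j', s[3]='j', s[4]='k', s[5]='g', s[6]='c'
First match at index: 6


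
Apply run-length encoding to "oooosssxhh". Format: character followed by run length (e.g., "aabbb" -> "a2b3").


Input: 'oooosssxhh'
Operation: identify consecutive runs
Runs: 'oooo' -> o4, 'sss' -> s3, 'x' -> x1, 'hh' -> h2
Encoded: o4s3x1h2


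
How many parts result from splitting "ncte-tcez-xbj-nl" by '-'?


Input string: 'ncte-tcez-xbj-nl'
Delimiter: '-'
Split result: 'ncte', 'tcez', 'xbj', 'nl'
Number of parts: 4


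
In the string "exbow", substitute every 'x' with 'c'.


Input string: 'exbow'
Operation: replace 'x' with 'c'
Positions of 'x': 1
After replacement: ecbow


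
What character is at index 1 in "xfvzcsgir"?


Input string: 'xfvzcsgir'
Operation: get character at index 1
Index mapping: s[0]='x', s[1]='f'
Result: 'f'


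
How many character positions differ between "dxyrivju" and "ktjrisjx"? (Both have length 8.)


String 1: 'dxyrivju'
String 2: 'ktjrisjx'
Compare each position: pos 0: 'd'!='k', pos 1: 'x'!='t', pos 2: 'y'!='j', pos 3: 'r'=='r', pos 4: 'i'=='i', pos 5: 'v'!='s', pos 6: 'j'=='j', pos 7: 'u'!='x'
Differing positions: 5
Hamming distance: 5


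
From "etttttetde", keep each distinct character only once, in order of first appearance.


Input: 'etttttetde'
Operation: keep first occurrence of each character
Scan: s[0]='e' new -> keep; s[1]='t' new -> keep; s[2]='t' seen -> skip; s[3]='t' seen -> skip; s[4]='t' seen -> skip; s[5]='t' seen -> skip; s[6]='e' seen -> skip; s[7]='t' seen -> skip; s[8]='d' new -> keep; s[9]='e' seen -> skip
Result: etd


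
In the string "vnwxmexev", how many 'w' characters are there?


Input string: 'vnwxmexev'
Target character: 'w'
Scan each position: s[2]='w'
Matches found at indices: 2
Total: 1


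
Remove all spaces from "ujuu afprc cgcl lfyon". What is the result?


Input string: 'ujuu afprc cgcl lfyon'
Operation: remove all spaces
Words: 'ujuu', 'afprc', 'cgcl', 'lfyon'
Join without spaces: ujuuafprccgcllfyon


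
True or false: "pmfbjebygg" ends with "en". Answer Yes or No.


Input string: 'pmfbjebygg'
Suffix to check: 'en'
Last 2 characters of input: 'gg'
Match: False
Result: No


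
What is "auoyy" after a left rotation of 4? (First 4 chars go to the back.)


Input: 'auoyy', shift = 4
Operation: split at index 4 and swap parts
Front part s[0:4] = 'auoy'
Back part s[4:] = 'y'
Rotated = back + front = 'y' + 'auoy'
Result: yauoy


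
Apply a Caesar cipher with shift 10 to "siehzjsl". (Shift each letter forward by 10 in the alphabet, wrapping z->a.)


Input: 'siehzjsl', shift = 10
Operation: for each letter, (position + 10) mod 26
Mapping: 's'(18+10=28, 28 mod 26=2)->'c', 'i'(8+10=18)->'s', 'e'(4+10=14)->'o', 'h'(7+10=17)->'r', 'z'(25+10=35, 35 mod 26=9)->'j', 'j'(9+10=19)->'t', 's'(18+10=28, 28 mod 26=2)->'c', 'l'(11+10=21)->'v'
Result: csorjtcv


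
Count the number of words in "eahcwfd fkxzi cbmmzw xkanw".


Input string: 'eahcwfd fkxzi cbmmzw xkanw'
Operation: split by spaces
Words found: 'eahcwfd', 'fkxzi', 'cbmmzw', 'xkanw'
Word count: 4


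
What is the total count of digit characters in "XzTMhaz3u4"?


Input string: 'XzTMhaz3u4'
Operation: count digit characters (0-9)
Scan: 'X', 'z', 'T', 'M', 'h', 'a', 'z', '3'(digit), 'u', '4'(digit)
Digits found: 2
Result: 2


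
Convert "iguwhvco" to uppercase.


Input string: 'iguwhvco'
Operation: convert each letter to uppercase
Mapping: 'i'->'I', 'g'->'G', 'u'->'U', 'w'->'W', 'h'->'H', 'v'->'V', 'c'->'C', 'o'->'O'
Result: IGUWHVCO


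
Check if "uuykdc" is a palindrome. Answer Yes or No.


Input string: 'uuykdc'
Reversed: 'cdkyuu'
Compare pairs: s[0]='u' vs s[5]='c' (mismatch), s[1]='u' vs s[4]='d' (mismatch), s[2]='y' vs s[3]='k' (mismatch)
Palindrome: No


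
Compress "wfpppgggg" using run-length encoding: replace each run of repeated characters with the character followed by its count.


Input: 'wfpppgggg'
Operation: identify consecutive runs
Runs: 'w' -> w1, 'f' -> f1, 'ppp' -> p3, 'gggg' -> g4
Encoded: w1f1p3g4


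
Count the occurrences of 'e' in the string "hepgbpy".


Input string: 'hepgbpy'
Target character: 'e'
Scan each position: s[1]='e'
Matches found at indices: 1
Total: 1


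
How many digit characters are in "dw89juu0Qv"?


Input string: 'dw89juu0Qv'
Operation: count digit characters (0-9)
Scan: 'd', 'w', '8'(digit), '9'(digit), 'j', 'u', 'u', '0'(digit), 'Q', 'v'
Digits found: 3
Result: 3


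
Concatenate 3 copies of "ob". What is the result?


Input string: 'ob'
Operation: repeat 3 times
Concatenation: 'ob' + 'ob' + 'ob'
Result: obobob


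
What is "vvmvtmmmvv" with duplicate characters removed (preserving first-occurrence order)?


Input: 'vvmvtmmmvv'
Operation: keep first occurrence of each character
Scan: s[0]='v' new -> keep; s[1]='v' seen -> skip; s[2]='m' new -> keep; s[3]='v' seen -> skip; s[4]='t' new -> keep; s[5]='m' seen -> skip; s[6]='m' seen -> skip; s[7]='m' seen -> skip; s[8]='v' seen -> skip; s[9]='v' seen -> skip
Result: vmt


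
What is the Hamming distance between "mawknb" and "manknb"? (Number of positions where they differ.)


String 1: 'mawknb'
String 2: 'manknb'
Compare each position: pos 0: 'm'=='m', pos 1: 'a'=='a', pos 2: 'w'!='n', pos 3: 'k'=='k', pos 4: 'n'=='n', pos 5: 'b'=='b'
Differing positions: 1
Hamming distance: 1


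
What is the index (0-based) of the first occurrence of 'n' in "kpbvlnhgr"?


Input string: 'kpbvlnhgr'
Target: 'n'
Scanning left to right: s[0]='k', s[1]='p', s[2]='b', s[3]='v', s[4]='l', s[5]='n'
First match at index: 5


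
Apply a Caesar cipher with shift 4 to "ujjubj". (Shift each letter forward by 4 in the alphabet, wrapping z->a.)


Input: 'ujjubj', shift = 4
Operation: for each letter, (position + 4) mod 26
Mapping: 'u'(20+4=24)->'y', 'j'(9+4=13)->'n', 'j'(9+4=13)->'n', 'u'(20+4=24)->'y', 'b'(1+4=5)->'f', 'j'(9+4=13)->'n'
Result: ynnyfn


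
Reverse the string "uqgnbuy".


Input string: 'uqgnbuy'
Operation: reverse character order
Original order: 'u' -> 'q' -> 'g' -> 'n' -> 'b' -> 'u' -> 'y'
Reversed order: 'y' -> 'u' -> 'b' -> 'n' -> 'g' -> 'q' -> 'u'
Result: yubngqu


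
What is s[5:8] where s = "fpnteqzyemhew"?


Input string: 'fpnteqzyemhew'
Operation: slice [5:8]
Extract characters: s[5]='q', s[6]='z', s[7]='y'
Result: qzy


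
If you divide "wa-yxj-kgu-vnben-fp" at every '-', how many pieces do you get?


Input string: 'wa-yxj-kgu-vnben-fp'
Delimiter: '-'
Split result: 'wa', 'yxj', 'kgu', 'vnben', 'fp'
Number of parts: 5


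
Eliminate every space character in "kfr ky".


Input string: 'kfr ky'
Operation: remove all spaces
Words: 'kfr', 'ky'
Join without spaces: kfrky


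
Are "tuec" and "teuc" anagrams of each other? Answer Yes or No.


String 1: 'tuec' -> sorted: 'cetu'
String 2: 'teuc' -> sorted: 'cetu'
Compare sorted forms: 'cetu' == 'cetu'
Anagram: Yes


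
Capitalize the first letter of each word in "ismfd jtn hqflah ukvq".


Input string: 'ismfd jtn hqflah ukvq'
Operation: capitalize first letter of each word
Word transformations: 'ismfd'->'Ismfd', 'jtn'->'Jtn', 'hqflah'->'Hqflah', 'ukvq'->'Ukvq'
Result: Ismfd Jtn Hqflah Ukvq


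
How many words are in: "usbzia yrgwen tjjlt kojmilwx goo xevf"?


Input string: 'usbzia yrgwen tjjlt kojmilwx goo xevf'
Operation: split by spaces
Words found: 'usbzia', 'yrgwen', 'tjjlt', 'kojmilwx', 'goo', 'xevf'
Word count: 6


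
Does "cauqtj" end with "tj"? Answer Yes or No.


Input string: 'cauqtj'
Suffix to check: 'tj'
Last 2 characters of input: 'tj'
Match: True
Result: Yes


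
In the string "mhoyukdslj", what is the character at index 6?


Input string: 'mhoyukdslj'
Operation: get character at index 6
Index mapping: s[0]='m', s[1]='h', s[2]='o', s[3]='y', s[4]='u', s[5]='k', s[6]='d'
Result: 'd'


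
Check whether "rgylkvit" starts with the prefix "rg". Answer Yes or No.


Input string: 'rgylkvit'
Prefix to check: 'rg'
First 2 characters of input: 'rg'
Match: True
Result: Yes


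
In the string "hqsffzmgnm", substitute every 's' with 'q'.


Input string: 'hqsffzmgnm'
Operation: replace 's' with 'q'
Positions of 's': 2
After replacement: hqqffzmgnm


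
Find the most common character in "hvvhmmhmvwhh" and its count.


Input: 'hvvhmmhmvwhh'
Operation: tally each character
Counts: 'h':5, 'm':3, 'v':3, 'w':1
Maximum: 'h' appears 5 times


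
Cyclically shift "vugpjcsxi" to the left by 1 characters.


Input: 'vugpjcsxi', shift = 1
Operation: split at index 1 and swap parts
Front part s[0:1] = 'v'
Back part s[1:] = 'ugpjcsxi'
Rotated = back + front = 'ugpjcsxi' + 'v'
Result: ugpjcsxiv


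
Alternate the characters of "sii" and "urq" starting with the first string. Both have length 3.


String 1: 'sii'
String 2: 'urq'
Operation: alternate characters
Pairs: 's'+'u', 'i'+'r', 'i'+'q'
Result: suiriq


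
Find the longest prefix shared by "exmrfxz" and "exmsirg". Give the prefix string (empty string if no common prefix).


String 1: 'exmrfxz'
String 2: 'exmsirg'
Compare position by position:
pos 0: 'e' vs 'e' match
pos 1: 'x' vs 'x' match
pos 2: 'm' vs 'm' match
pos 3: 'r' vs 's' differ -> stop
Longest common prefix: "exm" (length 3)


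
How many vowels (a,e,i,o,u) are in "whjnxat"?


Input string: 'whjnxat'
Operation: count vowels (a, e, i, o, u)
Scan: s[0]='w', s[1]='h', s[2]='j', s[3]='n', s[4]='x', s[5]='a' (vowel), s[6]='t'
Vowels found: 1
Result: 1


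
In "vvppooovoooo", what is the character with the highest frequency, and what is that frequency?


Input: 'vvppooovoooo'
Operation: tally each character
Counts: 'o':7, 'p':2, 'v':3
Maximum: 'o' appears 7 times


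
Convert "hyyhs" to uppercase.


Input string: 'hyyhs'
Operation: convert each letter to uppercase
Mapping: 'h'->'H', 'y'->'Y', 'y'->'Y', 'h'->'H', 's'->'S'
Result: HYYHS


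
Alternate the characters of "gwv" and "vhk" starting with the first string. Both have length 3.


String 1: 'gwv'
String 2: 'vhk'
Operation: alternate characters
Pairs: 'g'+'v', 'w'+'h', 'v'+'k'
Result: gvwhvk


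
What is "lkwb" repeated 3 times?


Input string: 'lkwb'
Operation: repeat 3 times
Concatenation: 'lkwb' + 'lkwb' + 'lkwb'
Result: lkwblkwblkwb


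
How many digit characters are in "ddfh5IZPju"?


Input string: 'ddfh5IZPju'
Operation: count digit characters (0-9)
Scan: 'd', 'd', 'f', 'h', '5'(digit), 'I', 'Z', 'P', 'j', 'u'
Digits found: 1
Result: 1


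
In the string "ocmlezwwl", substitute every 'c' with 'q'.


Input string: 'ocmlezwwl'
Operation: replace 'c' with 'q'
Positions of 'c': 1
After replacement: oqmlezwwl


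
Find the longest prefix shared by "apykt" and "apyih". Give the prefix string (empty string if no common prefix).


String 1: 'apykt'
String 2: 'apyih'
Compare position by position:
pos 0: 'a' vs 'a' match
pos 1: 'p' vs 'p' match
pos 2: 'y' vs 'y' match
pos 3: 'k' vs 'i' differ -> stop
Longest common prefix: "apy" (length 3)


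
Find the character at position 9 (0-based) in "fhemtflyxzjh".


Input string: 'fhemtflyxzjh'
Operation: get character at index 9
Index mapping: s[0]='f', s[1]='h', s[2]='e', s[3]='m', s[4]='t', s[5]='f', s[6]='l', s[7]='y', s[8]='x', s[9]='z'
Result: 'z'


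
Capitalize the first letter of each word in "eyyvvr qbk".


Input string: 'eyyvvr qbk'
Operation: capitalize first letter of each word
Word transformations: 'eyyvvr'->'Eyyvvr', 'qbk'->'Qbk'
Result: Eyyvvr Qbk


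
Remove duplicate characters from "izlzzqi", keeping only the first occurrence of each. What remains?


Input: 'izlzzqi'
Operation: keep first occurrence of each character
Scan: s[0]='i' new -> keep; s[1]='z' new -> keep; s[2]='l' new -> keep; s[3]='z' seen -> skip; s[4]='z' seen -> skip; s[5]='q' new -> keep; s[6]='i' seen -> skip
Result: izlq


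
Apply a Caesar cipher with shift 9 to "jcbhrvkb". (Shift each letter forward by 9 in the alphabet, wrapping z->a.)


Input: 'jcbhrvkb', shift = 9
Operation: for each letter, (position + 9) mod 26
Mapping: 'j'(9+9=18)->'s', 'c'(2+9=11)->'l', 'b'(1+9=10)->'k', 'h'(7+9=16)->'q', 'r'(17+9=26, 26 mod 26=0)->'a', 'v'(21+9=30, 30 mod 26=4)->'e', 'k'(10+9=19)->'t', 'b'(1+9=10)->'k'
Result: slkqaetk


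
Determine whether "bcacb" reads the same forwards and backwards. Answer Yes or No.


Input string: 'bcacb'
Reversed: 'bcacb'
Compare pairs: s[0]='b' vs s[4]='b' (match), s[1]='c' vs s[3]='c' (match)
Palindrome: Yes


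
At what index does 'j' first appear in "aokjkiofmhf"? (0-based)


Input string: 'aokjkiofmhf'
Target: 'j'
Scanning left to right: s[0]='a', s[1]='o', s[2]='k', s[3]='j'
First match at index: 3


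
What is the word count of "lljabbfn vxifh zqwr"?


Input string: 'lljabbfn vxifh zqwr'
Operation: split by spaces
Words found: 'lljabbfn', 'vxifh', 'zqwr'
Word count: 3


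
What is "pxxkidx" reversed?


Input string: 'pxxkidx'
Operation: reverse character order
Original order: 'p' -> 'x' -> 'x' -> 'k' -> 'i' -> 'd' -> 'x'
Reversed order: 'x' -> 'd' -> 'i' -> 'k' -> 'x' -> 'x' -> 'p'
Result: xdikxxp


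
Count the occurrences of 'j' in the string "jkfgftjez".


Input string: 'jkfgftjez'
Target character: 'j'
Scan each position: s[0]='j', s[6]='j'
Matches found at indices: 0, 6
Total: 2


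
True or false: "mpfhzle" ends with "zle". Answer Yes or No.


Input string: 'mpfhzle'
Suffix to check: 'zle'
Last 3 characters of input: 'zle'
Match: True
Result: Yes


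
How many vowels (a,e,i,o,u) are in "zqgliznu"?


Input string: 'zqgliznu'
Operation: count vowels (a, e, i, o, u)
Scan: s[0]='z', s[1]='q', s[2]='g', s[3]='l', s[4]='i' (vowel), s[5]='z', s[6]='n', s[7]='u' (vowel)
Vowels found: 2
Result: 2


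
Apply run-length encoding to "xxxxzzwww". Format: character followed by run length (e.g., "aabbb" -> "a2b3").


Input: 'xxxxzzwww'
Operation: identify consecutive runs
Runs: 'xxxx' -> x4, 'zz' -> z2, 'www' -> w3
Encoded: x4z2w3


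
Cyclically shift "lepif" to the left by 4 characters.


Input: 'lepif', shift = 4
Operation: split at index 4 and swap parts
Front part s[0:4] = 'lepi'
Back part s[4:] = 'f'
Rotated = back + front = 'f' + 'lepi'
Result: flepi


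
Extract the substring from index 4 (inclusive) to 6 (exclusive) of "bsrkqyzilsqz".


Input string: 'bsrkqyzilsqz'
Operation: slice [4:6]
Extract characters: s[4]='q', s[5]='y'
Result: qy


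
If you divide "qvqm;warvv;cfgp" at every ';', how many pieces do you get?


Input string: 'qvqm;warvv;cfgp'
Delimiter: ';'
Split result: 'qvqm', 'warvv', 'cfgp'
Number of parts: 3


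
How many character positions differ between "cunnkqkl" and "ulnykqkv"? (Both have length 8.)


String 1: 'cunnkqkl'
String 2: 'ulnykqkv'
Compare each position: pos 0: 'c'!='u', pos 1: 'u'!='l', pos 2: 'n'=='n', pos 3: 'n'!='y', pos 4: 'k'=='k', pos 5: 'q'=='q', pos 6: 'k'=='k', pos 7: 'l'!='v'
Differing positions: 4
Hamming distance: 4


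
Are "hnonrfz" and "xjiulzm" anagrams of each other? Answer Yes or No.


String 1: 'hnonrfz' -> sorted: 'fhnnorz'
String 2: 'xjiulzm' -> sorted: 'ijlmuxz'
Compare sorted forms: 'fhnnorz' != 'ijlmuxz'
Anagram: No


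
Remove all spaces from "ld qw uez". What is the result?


Input string: 'ld qw uez'
Operation: remove all spaces
Words: 'ld', 'qw', 'uez'
Join without spaces: ldqwuez


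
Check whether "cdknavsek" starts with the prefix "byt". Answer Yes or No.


Input string: 'cdknavsek'
Prefix to check: 'byt'
First 3 characters of input: 'cdk'
Match: False
Result: No


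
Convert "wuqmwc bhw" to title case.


Input string: 'wuqmwc bhw'
Operation: capitalize first letter of each word
Word transformations: 'wuqmwc'->'Wuqmwc', 'bhw'->'Bhw'
Result: Wuqmwc Bhw


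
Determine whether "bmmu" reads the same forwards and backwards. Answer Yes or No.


Input string: 'bmmu'
Reversed: 'ummb'
Compare pairs: s[0]='b' vs s[3]='u' (mismatch), s[1]='m' vs s[2]='m' (match)
Palindrome: No


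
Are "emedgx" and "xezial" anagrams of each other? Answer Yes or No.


String 1: 'emedgx' -> sorted: 'deegmx'
String 2: 'xezial' -> sorted: 'aeilxz'
Compare sorted forms: 'deegmx' != 'aeilxz'
Anagram: No


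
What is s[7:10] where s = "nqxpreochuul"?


Input string: 'nqxpreochuul'
Operation: slice [7:10]
Extract characters: s[7]='c', s[8]='h', s[9]='u'
Result: chu


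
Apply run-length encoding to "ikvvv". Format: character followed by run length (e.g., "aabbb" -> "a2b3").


Input: 'ikvvv'
Operation: identify consecutive runs
Runs: 'i' -> i1, 'k' -> k1, 'vvv' -> v3
Encoded: i1k1v3


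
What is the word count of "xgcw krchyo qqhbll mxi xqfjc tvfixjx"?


Input string: 'xgcw krchyo qqhbll mxi xqfjc tvfixjx'
Operation: split by spaces
Words found: 'xgcw', 'krchyo', 'qqhbll', 'mxi', 'xqfjc', 'tvfixjx'
Word count: 6


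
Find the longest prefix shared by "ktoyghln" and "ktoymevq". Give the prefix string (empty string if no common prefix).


String 1: 'ktoyghln'
String 2: 'ktoymevq'
Compare position by position:
pos 0: 'k' vs 'k' match
pos 1: 't' vs 't' match
pos 2: 'o' vs 'o' match
pos 3: 'y' vs 'y' match
pos 4: 'g' vs 'm' differ -> stop
Longest common prefix: "ktoy" (length 4)


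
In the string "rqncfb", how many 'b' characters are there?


Input string: 'rqncfb'
Target character: 'b'
Scan each position: s[5]='b'
Matches found at indices: 5
Total: 1


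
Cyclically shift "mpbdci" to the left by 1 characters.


Input: 'mpbdci', shift = 1
Operation: split at index 1 and swap parts
Front part s[0:1] = 'm'
Back part s[1:] = 'pbdci'
Rotated = back + front = 'pbdci' + 'm'
Result: pbdcim


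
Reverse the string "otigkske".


Input string: 'otigkske'
Operation: reverse character order
Original order: 'o' -> 't' -> 'i' -> 'g' -> 'k' -> 's' -> 'k' -> 'e'
Reversed order: 'e' -> 'k' -> 's' -> 'k' -> 'g' -> 'i' -> 't' -> 'o'
Result: ekskgito


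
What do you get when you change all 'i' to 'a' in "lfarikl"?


Input string: 'lfarikl'
Operation: replace 'i' with 'a'
Positions of 'i': 4
After replacement: lfarakl


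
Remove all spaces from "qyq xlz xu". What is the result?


Input string: 'qyq xlz xu'
Operation: remove all spaces
Words: 'qyq', 'xlz', 'xu'
Join without spaces: qyqxlzxu


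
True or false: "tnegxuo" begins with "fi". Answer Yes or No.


Input string: 'tnegxuo'
Prefix to check: 'fi'
First 2 characters of input: 'tn'
Match: False
Result: No


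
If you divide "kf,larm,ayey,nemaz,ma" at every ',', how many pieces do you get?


Input string: 'kf,larm,ayey,nemaz,ma'
Delimiter: ','
Split result: 'kf', 'larm', 'ayey', 'nemaz', 'ma'
Number of parts: 5


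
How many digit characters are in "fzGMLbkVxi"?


Input string: 'fzGMLbkVxi'
Operation: count digit characters (0-9)
Scan: 'f', 'z', 'G', 'M', 'L', 'b', 'k', 'V', 'x', 'i'
Digits found: 0
Result: 0


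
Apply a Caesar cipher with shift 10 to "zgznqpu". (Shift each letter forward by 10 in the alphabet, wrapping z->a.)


Input: 'zgznqpu', shift = 10
Operation: for each letter, (position + 10) mod 26
Mapping: 'z'(25+10=35, 35 mod 26=9)->'j', 'g'(6+10=16)->'q', 'z'(25+10=35, 35 mod 26=9)->'j', 'n'(13+10=23)->'x', 'q'(16+10=26, 26 mod 26=0)->'a', 'p'(15+10=25)->'z', 'u'(20+10=30, 30 mod 26=4)->'e'
Result: jqjxaze


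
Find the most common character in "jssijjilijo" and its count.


Input: 'jssijjilijo'
Operation: tally each character
Counts: 'i':3, 'j':4, 'l':1, 'o':1, 's':2
Maximum: 'j' appears 4 times


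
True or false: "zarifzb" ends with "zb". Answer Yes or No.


Input string: 'zarifzb'
Suffix to check: 'zb'
Last 2 characters of input: 'zb'
Match: True
Result: Yes


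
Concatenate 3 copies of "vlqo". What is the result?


Input string: 'vlqo'
Operation: repeat 3 times
Concatenation: 'vlqo' + 'vlqo' + 'vlqo'
Result: vlqovlqovlqo


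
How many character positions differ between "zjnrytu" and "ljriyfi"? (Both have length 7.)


String 1: 'zjnrytu'
String 2: 'ljriyfi'
Compare each position: pos 0: 'z'!='l', pos 1: 'j'=='j', pos 2: 'n'!='r', pos 3: 'r'!='i', pos 4: 'y'=='y', pos 5: 't'!='f', pos 6: 'u'!='i'
Differing positions: 5
Hamming distance: 5


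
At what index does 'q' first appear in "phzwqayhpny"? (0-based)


Input string: 'phzwqayhpny'
Target: 'q'
Scanning left to right: s[0]='p', s[1]='h', s[2]='z', s[3]='w', s[4]='q'
First match at index: 4


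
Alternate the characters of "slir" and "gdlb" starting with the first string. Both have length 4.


String 1: 'slir'
String 2: 'gdlb'
Operation: alternate characters
Pairs: 's'+'g', 'l'+'d', 'i'+'l', 'r'+'b'
Result: sgldilrb


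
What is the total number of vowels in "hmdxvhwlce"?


Input string: 'hmdxvhwlce'
Operation: count vowels (a, e, i, o, u)
Scan: s[0]='h', s[1]='m', s[2]='d', s[3]='x', s[4]='v', s[5]='h', s[6]='w', s[7]='l', s[8]='c', s[9]='e' (vowel)
Vowels found: 1
Result: 1


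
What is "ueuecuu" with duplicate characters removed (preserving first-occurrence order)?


Input: 'ueuecuu'
Operation: keep first occurrence of each character
Scan: s[0]='u' new -> keep; s[1]='e' new -> keep; s[2]='u' seen -> skip; s[3]='e' seen -> skip; s[4]='c' new -> keep; s[5]='u' seen -> skip; s[6]='u' seen -> skip
Result: uec


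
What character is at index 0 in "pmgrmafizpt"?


Input string: 'pmgrmafizpt'
Operation: get character at index 0
Index mapping: s[0]='p'
Result: 'p'


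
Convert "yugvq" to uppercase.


Input string: 'yugvq'
Operation: convert each letter to uppercase
Mapping: 'y'->'Y', 'u'->'U', 'g'->'G', 'v'->'V', 'q'->'Q'
Result: YUGVQ


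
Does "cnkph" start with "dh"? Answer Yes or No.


Input string: 'cnkph'
Prefix to check: 'dh'
First 2 characters of input: 'cn'
Match: False
Result: No


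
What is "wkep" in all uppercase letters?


Input string: 'wkep'
Operation: convert each letter to uppercase
Mapping: 'w'->'W', 'k'->'K', 'e'->'E', 'p'->'P'
Result: WKEP


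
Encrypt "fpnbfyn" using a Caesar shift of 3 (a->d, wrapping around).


Input: 'fpnbfyn', shift = 3
Operation: for each letter, (position + 3) mod 26
Mapping: 'f'(5+3=8)->'i', 'p'(15+3=18)->'s', 'n'(13+3=16)->'q', 'b'(1+3=4)->'e', 'f'(5+3=8)->'i', 'y'(24+3=27, 27 mod 26=1)->'b', 'n'(13+3=16)->'q'
Result: isqeibq


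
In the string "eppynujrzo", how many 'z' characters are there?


Input string: 'eppynujrzo'
Target character: 'z'
Scan each position: s[8]='z'
Matches found at indices: 8
Total: 1


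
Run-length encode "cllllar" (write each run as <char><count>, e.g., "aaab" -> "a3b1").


Input: 'cllllar'
Operation: identify consecutive runs
Runs: 'c' -> c1, 'llll' -> l4, 'a' -> a1, 'r' -> r1
Encoded: c1l4a1r1


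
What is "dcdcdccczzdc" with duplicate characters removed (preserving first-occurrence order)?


Input: 'dcdcdccczzdc'
Operation: keep first occurrence of each character
Scan: s[0]='d' new -> keep; s[1]='c' new -> keep; s[2]='d' seen -> skip; s[3]='c' seen -> skip; s[4]='d' seen -> skip; s[5]='c' seen -> skip; s[6]='c' seen -> skip; s[7]='c' seen -> skip; s[8]='z' new -> keep; s[9]='z' seen -> skip; s[10]='d' seen -> skip; s[11]='c' seen -> skip
Result: dcz


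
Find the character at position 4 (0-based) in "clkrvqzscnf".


Input string: 'clkrvqzscnf'
Operation: get character at index 4
Index mapping: s[0]='c', s[1]='l', s[2]='k', s[3]='r', s[4]='v'
Result: 'v'


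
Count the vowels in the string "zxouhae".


Input string: 'zxouhae'
Operation: count vowels (a, e, i, o, u)
Scan: s[0]='z', s[1]='x', s[2]='o' (vowel), s[3]='u' (vowel), s[4]='h', s[5]='a' (vowel), s[6]='e' (vowel)
Vowels found: 4
Result: 4


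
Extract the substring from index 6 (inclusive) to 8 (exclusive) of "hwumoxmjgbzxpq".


Input string: 'hwumoxmjgbzxpq'
Operation: slice [6:8]
Extract characters: s[6]='m', s[7]='j'
Result: mj


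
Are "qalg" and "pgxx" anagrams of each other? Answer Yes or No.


String 1: 'qalg' -> sorted: 'aglq'
String 2: 'pgxx' -> sorted: 'gpxx'
Compare sorted forms: 'aglq' != 'gpxx'
Anagram: No


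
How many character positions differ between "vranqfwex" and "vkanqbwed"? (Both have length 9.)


String 1: 'vranqfwex'
String 2: 'vkanqbwed'
Compare each position: pos 0: 'v'=='v', pos 1: 'r'!='k', pos 2: 'a'=='a', pos 3: 'n'=='n', pos 4: 'q'=='q', pos 5: 'f'!='b', pos 6: 'w'=='w', pos 7: 'e'=='e', pos 8: 'x'!='d'
Differing positions: 3
Hamming distance: 3


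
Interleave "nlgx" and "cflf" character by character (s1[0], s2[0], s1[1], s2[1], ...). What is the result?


String 1: 'nlgx'
String 2: 'cflf'
Operation: alternate characters
Pairs: 'n'+'c', 'l'+'f', 'g'+'l', 'x'+'f'
Result: nclfglxf


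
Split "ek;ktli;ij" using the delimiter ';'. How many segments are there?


Input string: 'ek;ktli;ij'
Delimiter: ';'
Split result: 'ek', 'ktli', 'ij'
Number of parts: 3


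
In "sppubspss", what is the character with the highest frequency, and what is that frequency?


Input: 'sppubspss'
Operation: tally each character
Counts: 'b':1, 'p':3, 's':4, 'u':1
Maximum: 's' appears 4 times


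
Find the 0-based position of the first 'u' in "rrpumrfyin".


Input string: 'rrpumrfyin'
Target: 'u'
Scanning left to right: s[0]='r', s[1]='r', s[2]='p', s[3]='u'
First match at index: 3


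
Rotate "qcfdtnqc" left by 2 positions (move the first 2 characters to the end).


Input: 'qcfdtnqc', shift = 2
Operation: split at index 2 and swap parts
Front part s[0:2] = 'qc'
Back part s[2:] = 'fdtnqc'
Rotated = back + front = 'fdtnqc' + 'qc'
Result: fdtnqcqc


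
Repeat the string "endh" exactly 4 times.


Input string: 'endh'
Operation: repeat 4 times
Concatenation: 'endh' + 'endh' + 'endh' + 'endh'
Result: endhendhendhendh


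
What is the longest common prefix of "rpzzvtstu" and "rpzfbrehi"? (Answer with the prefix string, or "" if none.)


String 1: 'rpzzvtstu'
String 2: 'rpzfbrehi'
Compare position by position:
pos 0: 'r' vs 'r' match
pos 1: 'p' vs 'p' match
pos 2: 'z' vs 'z' match
pos 3: 'z' vs 'f' differ -> stop
Longest common prefix: "rpz" (length 3)


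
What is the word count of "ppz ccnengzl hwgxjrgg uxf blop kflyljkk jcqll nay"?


Input string: 'ppz ccnengzl hwgxjrgg uxf blop kflyljkk jcqll nay'
Operation: split by spaces
Words found: 'ppz', 'ccnengzl', 'hwgxjrgg', 'uxf', 'blop', 'kflyljkk', 'jcqll', 'nay'
Word count: 8


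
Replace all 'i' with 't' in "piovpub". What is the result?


Input string: 'piovpub'
Operation: replace 'i' with 't'
Positions of 'i': 1
After replacement: ptovpub


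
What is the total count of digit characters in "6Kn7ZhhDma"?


Input string: '6Kn7ZhhDma'
Operation: count digit characters (0-9)
Scan: '6'(digit), 'K', 'n', '7'(digit), 'Z', 'h', 'h', 'D', 'm', 'a'
Digits found: 2
Result: 2


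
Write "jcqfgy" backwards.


Input string: 'jcqfgy'
Operation: reverse character order
Original order: 'j' -> 'c' -> 'q' -> 'f' -> 'g' -> 'y'
Reversed order: 'y' -> 'g' -> 'f' -> 'q' -> 'c' -> 'j'
Result: ygfqcj


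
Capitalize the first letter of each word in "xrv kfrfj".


Input string: 'xrv kfrfj'
Operation: capitalize first letter of each word
Word transformations: 'xrv'->'Xrv', 'kfrfj'->'Kfrfj'
Result: Xrv Kfrfj


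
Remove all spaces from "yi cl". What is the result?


Input string: 'yi cl'
Operation: remove all spaces
Words: 'yi', 'cl'
Join without spaces: yicl


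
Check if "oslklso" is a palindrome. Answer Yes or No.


Input string: 'oslklso'
Reversed: 'oslklso'
Compare pairs: s[0]='o' vs s[6]='o' (match), s[1]='s' vs s[5]='s' (match), s[2]='l' vs s[4]='l' (match)
Palindrome: Yes


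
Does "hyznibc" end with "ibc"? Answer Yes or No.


Input string: 'hyznibc'
Suffix to check: 'ibc'
Last 3 characters of input: 'ibc'
Match: True
Result: Yes


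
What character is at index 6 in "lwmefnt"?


Input string: 'lwmefnt'
Operation: get character at index 6
Index mapping: s[0]='l', s[1]='w', s[2]='m', s[3]='e', s[4]='f', s[5]='n', s[6]='t'
Result: 't'


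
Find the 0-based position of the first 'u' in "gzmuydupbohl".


Input string: 'gzmuydupbohl'
Target: 'u'
Scanning left to right: s[0]='g', s[1]='z', s[2]='m', s[3]='u'
First match at index: 3


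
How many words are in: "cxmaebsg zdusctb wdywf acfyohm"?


Input string: 'cxmaebsg zdusctb wdywf acfyohm'
Operation: split by spaces
Words found: 'cxmaebsg', 'zdusctb', 'wdywf', 'acfyohm'
Word count: 4


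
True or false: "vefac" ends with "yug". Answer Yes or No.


Input string: 'vefac'
Suffix to check: 'yug'
Last 3 characters of input: 'fac'
Match: False
Result: No


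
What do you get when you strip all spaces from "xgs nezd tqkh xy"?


Input string: 'xgs nezd tqkh xy'
Operation: remove all spaces
Words: 'xgs', 'nezd', 'tqkh', 'xy'
Join without spaces: xgsnezdtqkhxy


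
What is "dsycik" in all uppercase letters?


Input string: 'dsycik'
Operation: convert each letter to uppercase
Mapping: 'd'->'D', 's'->'S', 'y'->'Y', 'c'->'C', 'i'->'I', 'k'->'K'
Result: DSYCIK


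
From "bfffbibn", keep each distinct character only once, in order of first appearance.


Input: 'bfffbibn'
Operation: keep first occurrence of each character
Scan: s[0]='b' new -> keep; s[1]='f' new -> keep; s[2]='f' seen -> skip; s[3]='f' seen -> skip; s[4]='b' seen -> skip; s[5]='i' new -> keep; s[6]='b' seen -> skip; s[7]='n' new -> keep
Result: bfin


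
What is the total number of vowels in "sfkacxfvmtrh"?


Input string: 'sfkacxfvmtrh'
Operation: count vowels (a, e, i, o, u)
Scan: s[0]='s', s[1]='f', s[2]='k', s[3]='a' (vowel), s[4]='c', s[5]='x', s[6]='f', s[7]='v', s[8]='m', s[9]='t', s[10]='r', s[11]='h'
Vowels found: 1
Result: 1


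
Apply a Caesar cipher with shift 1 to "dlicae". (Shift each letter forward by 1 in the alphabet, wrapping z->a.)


Input: 'dlicae', shift = 1
Operation: for each letter, (position + 1) mod 26
Mapping: 'd'(3+1=4)->'e', 'l'(11+1=12)->'m', 'i'(8+1=9)->'j', 'c'(2+1=3)->'d', 'a'(0+1=1)->'b', 'e'(4+1=5)->'f'
Result: emjdbf


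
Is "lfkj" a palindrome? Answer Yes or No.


Input string: 'lfkj'
Reversed: 'jkfl'
Compare pairs: s[0]='l' vs s[3]='j' (mismatch), s[1]='f' vs s[2]='k' (mismatch)
Palindrome: No


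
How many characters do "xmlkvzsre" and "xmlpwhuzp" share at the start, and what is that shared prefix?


String 1: 'xmlkvzsre'
String 2: 'xmlpwhuzp'
Compare position by position:
pos 0: 'x' vs 'x' match
pos 1: 'm' vs 'm' match
pos 2: 'l' vs 'l' match
pos 3: 'k' vs 'p' differ -> stop
Longest common prefix: "xml" (length 3)


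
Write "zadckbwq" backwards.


Input string: 'zadckbwq'
Operation: reverse character order
Original order: 'z' -> 'a' -> 'd' -> 'c' -> 'k' -> 'b' -> 'w' -> 'q'
Reversed order: 'q' -> 'w' -> 'b' -> 'k' -> 'c' -> 'd' -> 'a' -> 'z'
Result: qwbkcdaz


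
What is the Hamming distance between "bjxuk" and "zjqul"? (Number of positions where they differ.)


String 1: 'bjxuk'
String 2: 'zjqul'
Compare each position: pos 0: 'b'!='z', pos 1: 'j'=='j', pos 2: 'x'!='q', pos 3: 'u'=='u', pos 4: 'k'!='l'
Differing positions: 3
Hamming distance: 3


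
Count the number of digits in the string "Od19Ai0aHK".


Input string: 'Od19Ai0aHK'
Operation: count digit characters (0-9)
Scan: 'O', 'd', '1'(digit), '9'(digit), 'A', 'i', '0'(digit), 'a', 'H', 'K'
Digits found: 3
Result: 3
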